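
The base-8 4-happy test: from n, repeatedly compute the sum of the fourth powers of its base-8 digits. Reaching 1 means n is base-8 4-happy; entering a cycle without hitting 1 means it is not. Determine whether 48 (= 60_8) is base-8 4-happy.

base-8 4-happy

48 = (6,0)_8 → 6⁴ + 0⁴ = 1296
1296 = (2,4,2,0)_8 → 2⁴ + 4⁴ + 2⁴ + 0⁴ = 288
288 = (4,4,0)_8 → 4⁴ + 4⁴ + 0⁴ = 512
512 = (1,0,0,0)_8 → 1⁴ + 0⁴ + 0⁴ + 0⁴ = 1  — reached 1.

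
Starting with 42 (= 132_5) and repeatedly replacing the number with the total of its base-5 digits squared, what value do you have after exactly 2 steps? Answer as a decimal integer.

42 = (1,3,2)_5 → 1² + 3² + 2² = 14
14 = (2,4)_5 → 2² + 4² = 20

20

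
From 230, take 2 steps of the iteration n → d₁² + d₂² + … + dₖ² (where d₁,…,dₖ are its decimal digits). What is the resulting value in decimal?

10

230 → 2² + 3² + 0² = 13
13 → 1² + 3² = 10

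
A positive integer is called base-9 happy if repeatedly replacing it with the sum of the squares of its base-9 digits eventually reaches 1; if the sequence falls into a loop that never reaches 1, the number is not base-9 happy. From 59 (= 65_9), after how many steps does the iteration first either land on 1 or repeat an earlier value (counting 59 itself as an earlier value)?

7

59 = (6,5)_9 → 6² + 5² = 61
61 = (6,7)_9 → 6² + 7² = 85
85 = (1,0,4)_9 → 1² + 0² + 4² = 17
17 = (1,8)_9 → 1² + 8² = 65
65 = (7,2)_9 → 7² + 2² = 53
53 = (5,8)_9 → 5² + 8² = 89
89 = (1,0,8)_9 → 1² + 0² + 8² = 65  — 65 repeats.
That took 7 steps.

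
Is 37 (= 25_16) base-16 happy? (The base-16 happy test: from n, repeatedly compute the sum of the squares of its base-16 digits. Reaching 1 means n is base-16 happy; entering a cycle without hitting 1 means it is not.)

not base-16 happy

37 = (2,5)_16 → 2² + 5² = 29
29 = (1,13)_16 → 1² + 13² = 170
170 = (10,10)_16 → 10² + 10² = 200
200 = (12,8)_16 → 12² + 8² = 208
208 = (13,0)_16 → 13² + 0² = 169
169 = (10,9)_16 → 10² + 9² = 181
181 = (11,5)_16 → 11² + 5² = 146
146 = (9,2)_16 → 9² + 2² = 85
85 = (5,5)_16 → 5² + 5² = 50
50 = (3,2)_16 → 3² + 2² = 13
13 = (13)_16 → 13² = 169  — 169 already seen; the sequence cycles without reaching 1.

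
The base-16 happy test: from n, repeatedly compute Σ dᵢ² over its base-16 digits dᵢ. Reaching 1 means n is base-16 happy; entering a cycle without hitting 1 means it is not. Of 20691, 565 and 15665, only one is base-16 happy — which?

565

20691: 20691 → 203 → 265 → 82 → 29 → 170 → 200 → 208 → 169 → 181 → 146 → 85 → 50 → 13 → 169  — repeats 169 (not base-16 happy)
565: 565 → 38 → 40 → 68 → 32 → 4 → 16 → 1  — reaches 1 (base-16 happy)
15665: 15665 → 188 → 265 → 82 → 29 → 170 → 200 → 208 → 169 → 181 → 146 → 85 → 50 → 13 → 169  — repeats 169 (not base-16 happy)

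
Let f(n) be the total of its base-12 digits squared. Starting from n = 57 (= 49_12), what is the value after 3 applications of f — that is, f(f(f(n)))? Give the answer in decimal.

50

57 = (4,9)_12 → 4² + 9² = 16 + 81 = 97
97 = (8,1)_12 → 8² + 1² = 64 + 1 = 65
65 = (5,5)_12 → 5² + 5² = 25 + 25 = 50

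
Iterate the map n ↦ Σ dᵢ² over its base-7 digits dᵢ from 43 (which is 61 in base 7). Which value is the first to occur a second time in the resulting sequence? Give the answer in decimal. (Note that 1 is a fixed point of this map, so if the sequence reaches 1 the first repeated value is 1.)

37

43 = (6,1)_7 → 6² + 1² = 37
37 = (5,2)_7 → 5² + 2² = 29
29 = (4,1)_7 → 4² + 1² = 17
17 = (2,3)_7 → 2² + 3² = 13
13 = (1,6)_7 → 1² + 6² = 37  — 37 already appeared earlier.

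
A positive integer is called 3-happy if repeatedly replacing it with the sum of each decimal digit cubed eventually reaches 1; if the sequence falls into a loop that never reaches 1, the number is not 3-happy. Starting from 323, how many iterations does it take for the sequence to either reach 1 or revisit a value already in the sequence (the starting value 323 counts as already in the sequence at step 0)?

323 → 3³ + 2³ + 3³ = 62
62 → 6³ + 2³ = 224
224 → 2³ + 2³ + 4³ = 80
80 → 8³ + 0³ = 512
512 → 5³ + 1³ + 2³ = 134
134 → 1³ + 3³ + 4³ = 92
92 → 9³ + 2³ = 737
737 → 7³ + 3³ + 7³ = 713
713 → 7³ + 1³ + 3³ = 371
371 → 3³ + 7³ + 1³ = 371  — 371 repeats.
That took 10 steps.

10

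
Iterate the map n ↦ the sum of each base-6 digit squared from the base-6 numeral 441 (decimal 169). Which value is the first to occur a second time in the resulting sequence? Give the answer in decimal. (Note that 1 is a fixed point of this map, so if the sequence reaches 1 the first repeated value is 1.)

41

169 = (4,4,1)_6 → 4² + 4² + 1² = 33
33 = (5,3)_6 → 5² + 3² = 34
34 = (5,4)_6 → 5² + 4² = 41
41 = (1,0,5)_6 → 1² + 0² + 5² = 26
26 = (4,2)_6 → 4² + 2² = 20
20 = (3,2)_6 → 3² + 2² = 13
13 = (2,1)_6 → 2² + 1² = 5
5 = (5)_6 → 5² = 25
25 = (4,1)_6 → 4² + 1² = 17
17 = (2,5)_6 → 2² + 5² = 29
29 = (4,5)_6 → 4² + 5² = 41  — 41 already appeared earlier.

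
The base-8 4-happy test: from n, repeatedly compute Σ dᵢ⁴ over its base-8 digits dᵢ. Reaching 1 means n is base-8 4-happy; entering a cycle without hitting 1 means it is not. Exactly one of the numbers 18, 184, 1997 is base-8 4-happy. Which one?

184

18: 18 → 32 → 256 → 256  — repeats 256 (not base-8 4-happy)
184: 184 → 2417 → 2178 → 288 → 512 → 1  — reaches 1 (base-8 4-happy)
1997: 1997 → 3108 → 1808 → 353 → 882 → 1938 → 1409 → 1313 → 529 → 18 → 32 → 256 → 256  — repeats 256 (not base-8 4-happy)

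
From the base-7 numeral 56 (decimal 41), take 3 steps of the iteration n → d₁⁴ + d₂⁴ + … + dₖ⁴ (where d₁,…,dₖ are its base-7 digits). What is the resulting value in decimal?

1153

41 = (5,6)_7 → 5⁴ + 6⁴ = 625 + 1296 = 1921
1921 = (5,4,1,3)_7 → 5⁴ + 4⁴ + 1⁴ + 3⁴ = 625 + 256 + 1 + 81 = 963
963 = (2,5,4,4)_7 → 2⁴ + 5⁴ + 4⁴ + 4⁴ = 16 + 625 + 256 + 256 = 1153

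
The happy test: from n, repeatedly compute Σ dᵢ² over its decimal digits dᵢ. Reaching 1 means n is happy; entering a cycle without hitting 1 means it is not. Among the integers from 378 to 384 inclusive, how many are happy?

2

378: 378 → 122 → 9 → 81 → 65 → 61 → 37 → 58 → 89 → 145 → 42 → 20 → 4 → 16 → 37  — not happy
379: 379 → 139 → 91 → 82 → 68 → 100 → 1  — happy
380: 380 → 73 → 58 → 89 → 145 → 42 → 20 → 4 → 16 → 37 → 58  — not happy
381: 381 → 74 → 65 → 61 → 37 → 58 → 89 → 145 → 42 → 20 → 4 → 16 → 37  — not happy
382: 382 → 77 → 98 → 145 → 42 → 20 → 4 → 16 → 37 → 58 → 89 → 145  — not happy
383: 383 → 82 → 68 → 100 → 1  — happy
384: 384 → 89 → 145 → 42 → 20 → 4 → 16 → 37 → 58 → 89  — not happy
happy: 379, 383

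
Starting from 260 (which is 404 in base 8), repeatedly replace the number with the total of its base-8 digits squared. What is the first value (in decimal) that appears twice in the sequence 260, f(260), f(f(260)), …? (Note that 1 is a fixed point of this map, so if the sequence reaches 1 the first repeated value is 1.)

16

260 = (4,0,4)_8 → 32
32 = (4,0)_8 → 16
16 = (2,0)_8 → 4
4 = (4)_8 → 16  — 16 already appeared earlier.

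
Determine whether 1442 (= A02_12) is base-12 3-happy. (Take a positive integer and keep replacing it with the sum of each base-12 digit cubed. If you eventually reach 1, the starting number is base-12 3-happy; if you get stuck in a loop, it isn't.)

not base-12 3-happy

1442 = (10,0,2)_12 → 10³ + 0³ + 2³ = 1008
1008 = (7,0,0)_12 → 7³ + 0³ + 0³ = 343
343 = (2,4,7)_12 → 2³ + 4³ + 7³ = 415
415 = (2,10,7)_12 → 2³ + 10³ + 7³ = 1351
1351 = (9,4,7)_12 → 9³ + 4³ + 7³ = 1136
1136 = (7,10,8)_12 → 7³ + 10³ + 8³ = 1855
1855 = (1,0,10,7)_12 → 1³ + 0³ + 10³ + 7³ = 1344
1344 = (9,4,0)_12 → 9³ + 4³ + 0³ = 793
793 = (5,6,1)_12 → 5³ + 6³ + 1³ = 342
342 = (2,4,6)_12 → 2³ + 4³ + 6³ = 288
288 = (2,0,0)_12 → 2³ + 0³ + 0³ = 8
8 = (8)_12 → 8³ = 512
512 = (3,6,8)_12 → 3³ + 6³ + 8³ = 755
755 = (5,2,11)_12 → 5³ + 2³ + 11³ = 1464
1464 = (10,2,0)_12 → 10³ + 2³ + 0³ = 1008  — 1008 already seen; the sequence cycles without reaching 1.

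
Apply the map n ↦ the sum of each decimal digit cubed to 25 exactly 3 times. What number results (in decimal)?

25 → 2³ + 5³ = 133
133 → 1³ + 3³ + 3³ = 55
55 → 5³ + 5³ = 250

250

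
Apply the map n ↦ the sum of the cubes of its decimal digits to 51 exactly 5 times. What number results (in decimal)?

51 → 5³ + 1³ = 125 + 1 = 126
126 → 1³ + 2³ + 6³ = 1 + 8 + 216 = 225
225 → 2³ + 2³ + 5³ = 8 + 8 + 125 = 141
141 → 1³ + 4³ + 1³ = 1 + 64 + 1 = 66
66 → 6³ + 6³ = 216 + 216 = 432

432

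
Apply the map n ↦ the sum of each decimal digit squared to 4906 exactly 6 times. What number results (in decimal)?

4906 → 4² + 9² + 0² + 6² = 133
133 → 1² + 3² + 3² = 19
19 → 1² + 9² = 82
82 → 8² + 2² = 68
68 → 6² + 8² = 100
100 → 1² + 0² + 0² = 1

1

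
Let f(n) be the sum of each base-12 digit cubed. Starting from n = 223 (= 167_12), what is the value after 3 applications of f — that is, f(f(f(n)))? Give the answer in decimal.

223 = (1,6,7)_12 → 1³ + 6³ + 7³ = 560
560 = (3,10,8)_12 → 3³ + 10³ + 8³ = 1539
1539 = (10,8,3)_12 → 10³ + 8³ + 3³ = 1539

1539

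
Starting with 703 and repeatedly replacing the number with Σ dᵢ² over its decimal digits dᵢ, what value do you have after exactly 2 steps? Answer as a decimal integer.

703 → 7² + 0² + 3² = 58
58 → 5² + 8² = 89

89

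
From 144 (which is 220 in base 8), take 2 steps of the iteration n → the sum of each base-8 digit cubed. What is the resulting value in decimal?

8

144 = (2,2,0)_8 → 2³ + 2³ + 0³ = 8 + 8 + 0 = 16
16 = (2,0)_8 → 2³ + 0³ = 8 + 0 = 8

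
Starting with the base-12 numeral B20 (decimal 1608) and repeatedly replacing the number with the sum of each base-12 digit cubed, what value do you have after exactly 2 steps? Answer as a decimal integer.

1608 = (11,2,0)_12 → 11³ + 2³ + 0³ = 1331 + 8 + 0 = 1339
1339 = (9,3,7)_12 → 9³ + 3³ + 7³ = 729 + 27 + 343 = 1099

1099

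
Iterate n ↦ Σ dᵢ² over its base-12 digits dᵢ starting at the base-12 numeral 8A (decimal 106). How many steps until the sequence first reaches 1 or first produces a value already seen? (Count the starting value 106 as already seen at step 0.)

106 = (8,10)_12 → 8² + 10² = 64 + 100 = 164
164 = (1,1,8)_12 → 1² + 1² + 8² = 1 + 1 + 64 = 66
66 = (5,6)_12 → 5² + 6² = 25 + 36 = 61
61 = (5,1)_12 → 5² + 1² = 25 + 1 = 26
26 = (2,2)_12 → 2² + 2² = 4 + 4 = 8
8 = (8)_12 → 8² = 64
64 = (5,4)_12 → 5² + 4² = 25 + 16 = 41
41 = (3,5)_12 → 3² + 5² = 9 + 25 = 34
34 = (2,10)_12 → 2² + 10² = 4 + 100 = 104
104 = (8,8)_12 → 8² + 8² = 64 + 64 = 128
128 = (10,8)_12 → 10² + 8² = 100 + 64 = 164  — 164 repeats.
That took 11 steps.

11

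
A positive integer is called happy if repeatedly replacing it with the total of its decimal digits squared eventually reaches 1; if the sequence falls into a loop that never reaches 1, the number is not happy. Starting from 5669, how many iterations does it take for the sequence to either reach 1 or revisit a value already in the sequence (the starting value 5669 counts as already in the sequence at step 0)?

14

5669 → 178
178 → 114
114 → 18
18 → 65
65 → 61
61 → 37
37 → 58
58 → 89
89 → 145
145 → 42
42 → 20
20 → 4
4 → 16
16 → 37  — 37 repeats.
That took 14 steps.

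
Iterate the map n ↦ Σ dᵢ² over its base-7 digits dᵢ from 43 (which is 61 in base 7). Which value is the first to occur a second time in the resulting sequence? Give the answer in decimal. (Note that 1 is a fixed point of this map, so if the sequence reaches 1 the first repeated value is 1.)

37

43 = (6,1)_7 → 37
37 = (5,2)_7 → 29
29 = (4,1)_7 → 17
17 = (2,3)_7 → 13
13 = (1,6)_7 → 37  — 37 already appeared earlier.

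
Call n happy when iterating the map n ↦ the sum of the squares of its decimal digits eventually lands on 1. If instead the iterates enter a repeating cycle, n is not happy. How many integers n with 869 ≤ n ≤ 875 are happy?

869: 869 → 181 → 66 → 72 → 53 → 34 → 25 → 29 → 85 → 89 → 145 → 42 → 20 → 4 → 16 → 37 → 58 → 89  — not happy
870: 870 → 113 → 11 → 2 → 4 → 16 → 37 → 58 → 89 → 145 → 42 → 20 → 4  — not happy
871: 871 → 114 → 18 → 65 → 61 → 37 → 58 → 89 → 145 → 42 → 20 → 4 → 16 → 37  — not happy
872: 872 → 117 → 51 → 26 → 40 → 16 → 37 → 58 → 89 → 145 → 42 → 20 → 4 → 16  — not happy
873: 873 → 122 → 9 → 81 → 65 → 61 → 37 → 58 → 89 → 145 → 42 → 20 → 4 → 16 → 37  — not happy
874: 874 → 129 → 86 → 100 → 1  — happy
875: 875 → 138 → 74 → 65 → 61 → 37 → 58 → 89 → 145 → 42 → 20 → 4 → 16 → 37  — not happy
happy: 874

1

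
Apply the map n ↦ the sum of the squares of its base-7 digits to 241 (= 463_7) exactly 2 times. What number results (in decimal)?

27

241 = (4,6,3)_7 → 4² + 6² + 3² = 16 + 36 + 9 = 61
61 = (1,1,5)_7 → 1² + 1² + 5² = 1 + 1 + 25 = 27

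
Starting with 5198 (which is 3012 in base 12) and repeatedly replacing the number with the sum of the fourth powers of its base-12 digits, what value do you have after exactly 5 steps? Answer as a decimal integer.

5198 = (3,0,1,2)_12 → 3⁴ + 0⁴ + 1⁴ + 2⁴ = 81 + 0 + 1 + 16 = 98
98 = (8,2)_12 → 8⁴ + 2⁴ = 4096 + 16 = 4112
4112 = (2,4,6,8)_12 → 2⁴ + 4⁴ + 6⁴ + 8⁴ = 16 + 256 + 1296 + 4096 = 5664
5664 = (3,3,4,0)_12 → 3⁴ + 3⁴ + 4⁴ + 0⁴ = 81 + 81 + 256 + 0 = 418
418 = (2,10,10)_12 → 2⁴ + 10⁴ + 10⁴ = 16 + 10000 + 10000 = 20016

20016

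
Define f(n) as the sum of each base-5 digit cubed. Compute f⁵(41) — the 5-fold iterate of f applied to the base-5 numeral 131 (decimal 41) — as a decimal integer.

41 = (1,3,1)_5 → 1³ + 3³ + 1³ = 1 + 27 + 1 = 29
29 = (1,0,4)_5 → 1³ + 0³ + 4³ = 1 + 0 + 64 = 65
65 = (2,3,0)_5 → 2³ + 3³ + 0³ = 8 + 27 + 0 = 35
35 = (1,2,0)_5 → 1³ + 2³ + 0³ = 1 + 8 + 0 = 9
9 = (1,4)_5 → 1³ + 4³ = 1 + 64 = 65

65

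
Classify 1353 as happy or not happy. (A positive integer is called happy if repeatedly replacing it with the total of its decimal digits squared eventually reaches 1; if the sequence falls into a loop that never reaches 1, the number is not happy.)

1353 → 1² + 3² + 5² + 3² = 44
44 → 4² + 4² = 32
32 → 3² + 2² = 13
13 → 1² + 3² = 10
10 → 1² + 0² = 1  — reached 1.

happy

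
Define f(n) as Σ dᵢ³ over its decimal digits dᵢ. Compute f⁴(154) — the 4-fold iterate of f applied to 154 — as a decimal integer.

154 → 1³ + 5³ + 4³ = 190
190 → 1³ + 9³ + 0³ = 730
730 → 7³ + 3³ + 0³ = 370
370 → 3³ + 7³ + 0³ = 370

370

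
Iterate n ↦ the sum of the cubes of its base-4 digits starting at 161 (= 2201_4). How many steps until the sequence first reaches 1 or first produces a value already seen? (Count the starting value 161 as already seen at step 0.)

4

161 = (2,2,0,1)_4 → 2³ + 2³ + 0³ + 1³ = 8 + 8 + 0 + 1 = 17
17 = (1,0,1)_4 → 1³ + 0³ + 1³ = 1 + 0 + 1 = 2
2 = (2)_4 → 2³ = 8
8 = (2,0)_4 → 2³ + 0³ = 8 + 0 = 8  — 8 repeats.
That took 4 steps.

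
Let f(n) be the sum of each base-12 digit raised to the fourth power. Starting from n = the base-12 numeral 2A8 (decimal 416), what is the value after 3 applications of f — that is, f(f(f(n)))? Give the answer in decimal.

416 = (2,10,8)_12 → 14112
14112 = (8,2,0,0)_12 → 4112
4112 = (2,4,6,8)_12 → 5664

5664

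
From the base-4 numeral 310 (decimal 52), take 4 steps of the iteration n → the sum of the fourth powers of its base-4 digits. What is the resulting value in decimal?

2

52 = (3,1,0)_4 → 3⁴ + 1⁴ + 0⁴ = 82
82 = (1,1,0,2)_4 → 1⁴ + 1⁴ + 0⁴ + 2⁴ = 18
18 = (1,0,2)_4 → 1⁴ + 0⁴ + 2⁴ = 17
17 = (1,0,1)_4 → 1⁴ + 0⁴ + 1⁴ = 2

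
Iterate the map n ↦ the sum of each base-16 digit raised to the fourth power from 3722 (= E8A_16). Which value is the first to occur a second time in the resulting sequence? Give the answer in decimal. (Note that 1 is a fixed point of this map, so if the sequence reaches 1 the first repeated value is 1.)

3722 = (14,8,10)_16 → 52512
52512 = (12,13,2,0)_16 → 49313
49313 = (12,0,10,1)_16 → 30737
30737 = (7,8,1,1)_16 → 6499
6499 = (1,9,6,3)_16 → 7939
7939 = (1,15,0,3)_16 → 50707
50707 = (12,6,1,3)_16 → 22114
22114 = (5,6,6,2)_16 → 3233
3233 = (12,10,1)_16 → 30737  — 30737 already appeared earlier.

30737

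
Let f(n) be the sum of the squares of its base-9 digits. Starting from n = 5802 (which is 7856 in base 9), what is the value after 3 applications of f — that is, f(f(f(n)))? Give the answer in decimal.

5802 = (7,8,5,6)_9 → 7² + 8² + 5² + 6² = 49 + 64 + 25 + 36 = 174
174 = (2,1,3)_9 → 2² + 1² + 3² = 4 + 1 + 9 = 14
14 = (1,5)_9 → 1² + 5² = 1 + 25 = 26

26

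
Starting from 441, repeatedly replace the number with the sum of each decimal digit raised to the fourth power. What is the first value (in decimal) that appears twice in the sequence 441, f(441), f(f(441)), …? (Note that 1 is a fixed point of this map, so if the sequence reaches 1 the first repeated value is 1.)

441 → 513
513 → 707
707 → 4802
4802 → 4368
4368 → 5729
5729 → 9603
9603 → 7938
7938 → 13139
13139 → 6725
6725 → 4338
4338 → 4514
4514 → 1138
1138 → 4179
4179 → 9219
9219 → 13139  — 13139 already appeared earlier.

13139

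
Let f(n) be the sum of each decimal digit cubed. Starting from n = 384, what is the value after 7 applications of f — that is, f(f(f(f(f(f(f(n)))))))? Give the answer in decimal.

384 → 3³ + 8³ + 4³ = 27 + 512 + 64 = 603
603 → 6³ + 0³ + 3³ = 216 + 0 + 27 = 243
243 → 2³ + 4³ + 3³ = 8 + 64 + 27 = 99
99 → 9³ + 9³ = 729 + 729 = 1458
1458 → 1³ + 4³ + 5³ + 8³ = 1 + 64 + 125 + 512 = 702
702 → 7³ + 0³ + 2³ = 343 + 0 + 8 = 351
351 → 3³ + 5³ + 1³ = 27 + 125 + 1 = 153

153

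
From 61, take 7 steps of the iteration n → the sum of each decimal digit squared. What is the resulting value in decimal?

61 → 6² + 1² = 36 + 1 = 37
37 → 3² + 7² = 9 + 49 = 58
58 → 5² + 8² = 25 + 64 = 89
89 → 8² + 9² = 64 + 81 = 145
145 → 1² + 4² + 5² = 1 + 16 + 25 = 42
42 → 4² + 2² = 16 + 4 = 20
20 → 2² + 0² = 4 + 0 = 4

4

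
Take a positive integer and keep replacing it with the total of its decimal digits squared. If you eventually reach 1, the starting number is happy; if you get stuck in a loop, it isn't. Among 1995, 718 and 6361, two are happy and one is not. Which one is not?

1995: 1995 → 188 → 129 → 86 → 100 → 1  — reaches 1 (happy)
718: 718 → 114 → 18 → 65 → 61 → 37 → 58 → 89 → 145 → 42 → 20 → 4 → 16 → 37  — repeats 37 (not happy)
6361: 6361 → 82 → 68 → 100 → 1  — reaches 1 (happy)

718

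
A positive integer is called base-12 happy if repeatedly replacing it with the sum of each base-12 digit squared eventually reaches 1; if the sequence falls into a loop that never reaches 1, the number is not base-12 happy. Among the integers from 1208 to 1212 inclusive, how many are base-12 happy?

1

1208: 1208 → 144 → 1  (reaches 1)
1209: 1209 → 161 → 27 → 13 → 2 → 4 → 16 → 17 → 26 → 8 → 64 → 41 → 34 → 104 → 128 → 164 → 66 → 61 → 26  (repeats 26)
1210: 1210 → 180 → 10 → 100 → 80 → 100  (repeats 100)
1211: 1211 → 201 → 98 → 68 → 89 → 74 → 40 → 25 → 5 → 25  (repeats 25)
1212: 1212 → 89 → 74 → 40 → 25 → 5 → 25  (repeats 25)
base-12 happy: 1208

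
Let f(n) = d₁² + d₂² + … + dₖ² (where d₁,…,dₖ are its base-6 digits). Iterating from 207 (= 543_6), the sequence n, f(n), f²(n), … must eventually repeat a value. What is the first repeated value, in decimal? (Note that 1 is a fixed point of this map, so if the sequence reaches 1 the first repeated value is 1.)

207 = (5,4,3)_6 → 5² + 4² + 3² = 25 + 16 + 9 = 50
50 = (1,2,2)_6 → 1² + 2² + 2² = 1 + 4 + 4 = 9
9 = (1,3)_6 → 1² + 3² = 1 + 9 = 10
10 = (1,4)_6 → 1² + 4² = 1 + 16 = 17
17 = (2,5)_6 → 2² + 5² = 4 + 25 = 29
29 = (4,5)_6 → 4² + 5² = 16 + 25 = 41
41 = (1,0,5)_6 → 1² + 0² + 5² = 1 + 0 + 25 = 26
26 = (4,2)_6 → 4² + 2² = 16 + 4 = 20
20 = (3,2)_6 → 3² + 2² = 9 + 4 = 13
13 = (2,1)_6 → 2² + 1² = 4 + 1 = 5
5 = (5)_6 → 5² = 25
25 = (4,1)_6 → 4² + 1² = 16 + 1 = 17  — 17 already appeared earlier.

17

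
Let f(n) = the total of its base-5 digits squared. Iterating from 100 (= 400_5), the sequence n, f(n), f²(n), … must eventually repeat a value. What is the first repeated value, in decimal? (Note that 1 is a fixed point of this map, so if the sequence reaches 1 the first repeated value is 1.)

100 = (4,0,0)_5 → 4² + 0² + 0² = 16 + 0 + 0 = 16
16 = (3,1)_5 → 3² + 1² = 9 + 1 = 10
10 = (2,0)_5 → 2² + 0² = 4 + 0 = 4
4 = (4)_5 → 4² = 16  — 16 already appeared earlier.

16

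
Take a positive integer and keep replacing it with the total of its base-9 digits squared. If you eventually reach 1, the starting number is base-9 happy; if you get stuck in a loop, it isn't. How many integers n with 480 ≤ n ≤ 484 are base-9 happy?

480: 480 → 98 → 66 → 58 → 52 → 74 → 68 → 74  (repeats 74)
481: 481 → 105 → 41 → 41  (repeats 41)
482: 482 → 114 → 46 → 26 → 68 → 74 → 68  (repeats 68)
483: 483 → 125 → 81 → 1  (reaches 1)
484: 484 → 138 → 46 → 26 → 68 → 74 → 68  (repeats 68)
base-9 happy: 483

1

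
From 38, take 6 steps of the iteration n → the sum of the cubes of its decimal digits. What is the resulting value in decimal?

38 → 3³ + 8³ = 539
539 → 5³ + 3³ + 9³ = 881
881 → 8³ + 8³ + 1³ = 1025
1025 → 1³ + 0³ + 2³ + 5³ = 134
134 → 1³ + 3³ + 4³ = 92
92 → 9³ + 2³ = 737

737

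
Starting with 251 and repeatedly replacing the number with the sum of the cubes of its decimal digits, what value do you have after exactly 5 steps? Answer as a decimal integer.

371

251 → 2³ + 5³ + 1³ = 134
134 → 1³ + 3³ + 4³ = 92
92 → 9³ + 2³ = 737
737 → 7³ + 3³ + 7³ = 713
713 → 7³ + 1³ + 3³ = 371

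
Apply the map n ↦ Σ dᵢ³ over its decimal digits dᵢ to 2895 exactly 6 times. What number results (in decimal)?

66

2895 → 2³ + 8³ + 9³ + 5³ = 1374
1374 → 1³ + 3³ + 7³ + 4³ = 435
435 → 4³ + 3³ + 5³ = 216
216 → 2³ + 1³ + 6³ = 225
225 → 2³ + 2³ + 5³ = 141
141 → 1³ + 4³ + 1³ = 66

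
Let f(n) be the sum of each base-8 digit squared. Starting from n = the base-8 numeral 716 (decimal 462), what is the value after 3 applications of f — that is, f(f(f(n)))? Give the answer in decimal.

462 = (7,1,6)_8 → 7² + 1² + 6² = 49 + 1 + 36 = 86
86 = (1,2,6)_8 → 1² + 2² + 6² = 1 + 4 + 36 = 41
41 = (5,1)_8 → 5² + 1² = 25 + 1 = 26

26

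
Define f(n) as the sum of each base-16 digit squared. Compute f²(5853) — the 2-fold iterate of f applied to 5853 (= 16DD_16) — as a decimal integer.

99

5853 = (1,6,13,13)_16 → 375
375 = (1,7,7)_16 → 99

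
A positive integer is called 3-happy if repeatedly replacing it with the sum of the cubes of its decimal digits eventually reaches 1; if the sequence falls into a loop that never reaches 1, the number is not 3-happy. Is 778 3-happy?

3-happy

778 → 7³ + 7³ + 8³ = 343 + 343 + 512 = 1198
1198 → 1³ + 1³ + 9³ + 8³ = 1 + 1 + 729 + 512 = 1243
1243 → 1³ + 2³ + 4³ + 3³ = 1 + 8 + 64 + 27 = 100
100 → 1³ + 0³ + 0³ = 1 + 0 + 0 = 1  — reached 1.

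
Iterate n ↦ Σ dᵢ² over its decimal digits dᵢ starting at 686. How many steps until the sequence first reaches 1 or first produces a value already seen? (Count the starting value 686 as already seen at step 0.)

14

686 → 6² + 8² + 6² = 36 + 64 + 36 = 136
136 → 1² + 3² + 6² = 1 + 9 + 36 = 46
46 → 4² + 6² = 16 + 36 = 52
52 → 5² + 2² = 25 + 4 = 29
29 → 2² + 9² = 4 + 81 = 85
85 → 8² + 5² = 64 + 25 = 89
89 → 8² + 9² = 64 + 81 = 145
145 → 1² + 4² + 5² = 1 + 16 + 25 = 42
42 → 4² + 2² = 16 + 4 = 20
20 → 2² + 0² = 4 + 0 = 4
4 → 4² = 16
16 → 1² + 6² = 1 + 36 = 37
37 → 3² + 7² = 9 + 49 = 58
58 → 5² + 8² = 25 + 64 = 89  — 89 repeats.
That took 14 steps.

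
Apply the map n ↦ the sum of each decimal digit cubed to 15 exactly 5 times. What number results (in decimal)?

15 → 1³ + 5³ = 126
126 → 1³ + 2³ + 6³ = 225
225 → 2³ + 2³ + 5³ = 141
141 → 1³ + 4³ + 1³ = 66
66 → 6³ + 6³ = 432

432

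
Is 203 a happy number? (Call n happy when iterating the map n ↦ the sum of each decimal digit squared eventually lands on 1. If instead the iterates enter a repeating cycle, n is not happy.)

happy

203 → 2² + 0² + 3² = 4 + 0 + 9 = 13
13 → 1² + 3² = 1 + 9 = 10
10 → 1² + 0² = 1 + 0 = 1  — reached 1.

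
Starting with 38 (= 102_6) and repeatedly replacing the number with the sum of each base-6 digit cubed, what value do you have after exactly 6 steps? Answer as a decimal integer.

38 = (1,0,2)_6 → 1³ + 0³ + 2³ = 1 + 0 + 8 = 9
9 = (1,3)_6 → 1³ + 3³ = 1 + 27 = 28
28 = (4,4)_6 → 4³ + 4³ = 64 + 64 = 128
128 = (3,3,2)_6 → 3³ + 3³ + 2³ = 27 + 27 + 8 = 62
62 = (1,4,2)_6 → 1³ + 4³ + 2³ = 1 + 64 + 8 = 73
73 = (2,0,1)_6 → 2³ + 0³ + 1³ = 8 + 0 + 1 = 9

9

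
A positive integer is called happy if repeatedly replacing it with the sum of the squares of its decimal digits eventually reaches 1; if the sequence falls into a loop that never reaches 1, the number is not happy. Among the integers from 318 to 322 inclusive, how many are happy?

318: 318 → 74 → 65 → 61 → 37 → 58 → 89 → 145 → 42 → 20 → 4 → 16 → 37  (repeats 37)
319: 319 → 91 → 82 → 68 → 100 → 1  (reaches 1)
320: 320 → 13 → 10 → 1  (reaches 1)
321: 321 → 14 → 17 → 50 → 25 → 29 → 85 → 89 → 145 → 42 → 20 → 4 → 16 → 37 → 58 → 89  (repeats 89)
322: 322 → 17 → 50 → 25 → 29 → 85 → 89 → 145 → 42 → 20 → 4 → 16 → 37 → 58 → 89  (repeats 89)
happy: 319, 320

2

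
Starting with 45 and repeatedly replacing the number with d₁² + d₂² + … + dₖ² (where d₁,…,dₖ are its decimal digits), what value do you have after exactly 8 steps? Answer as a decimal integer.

145

45 → 41
41 → 17
17 → 50
50 → 25
25 → 29
29 → 85
85 → 89
89 → 145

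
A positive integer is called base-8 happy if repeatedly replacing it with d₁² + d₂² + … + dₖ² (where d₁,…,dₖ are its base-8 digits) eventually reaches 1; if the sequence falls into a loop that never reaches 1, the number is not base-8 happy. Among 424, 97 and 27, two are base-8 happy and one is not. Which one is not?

424

424: 424 → 61 → 74 → 6 → 36 → 32 → 16 → 4 → 16  — repeats 16 (not base-8 happy)
97: 97 → 18 → 8 → 1  — reaches 1 (base-8 happy)
27: 27 → 18 → 8 → 1  — reaches 1 (base-8 happy)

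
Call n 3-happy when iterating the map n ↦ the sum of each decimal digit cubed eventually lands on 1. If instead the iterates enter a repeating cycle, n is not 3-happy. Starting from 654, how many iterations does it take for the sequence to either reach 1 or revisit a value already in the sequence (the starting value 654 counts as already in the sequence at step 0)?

7

654 → 6³ + 5³ + 4³ = 405
405 → 4³ + 0³ + 5³ = 189
189 → 1³ + 8³ + 9³ = 1242
1242 → 1³ + 2³ + 4³ + 2³ = 81
81 → 8³ + 1³ = 513
513 → 5³ + 1³ + 3³ = 153
153 → 1³ + 5³ + 3³ = 153  — 153 repeats.
That took 7 steps.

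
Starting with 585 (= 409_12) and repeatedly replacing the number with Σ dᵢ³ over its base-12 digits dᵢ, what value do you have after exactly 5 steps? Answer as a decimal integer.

512

585 = (4,0,9)_12 → 4³ + 0³ + 9³ = 793
793 = (5,6,1)_12 → 5³ + 6³ + 1³ = 342
342 = (2,4,6)_12 → 2³ + 4³ + 6³ = 288
288 = (2,0,0)_12 → 2³ + 0³ + 0³ = 8
8 = (8)_12 → 8³ = 512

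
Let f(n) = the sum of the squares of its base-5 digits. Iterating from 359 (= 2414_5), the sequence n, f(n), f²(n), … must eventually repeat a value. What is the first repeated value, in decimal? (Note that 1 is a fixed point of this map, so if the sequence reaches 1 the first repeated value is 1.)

359 = (2,4,1,4)_5 → 2² + 4² + 1² + 4² = 4 + 16 + 1 + 16 = 37
37 = (1,2,2)_5 → 1² + 2² + 2² = 1 + 4 + 4 = 9
9 = (1,4)_5 → 1² + 4² = 1 + 16 = 17
17 = (3,2)_5 → 3² + 2² = 9 + 4 = 13
13 = (2,3)_5 → 2² + 3² = 4 + 9 = 13  — 13 already appeared earlier.

13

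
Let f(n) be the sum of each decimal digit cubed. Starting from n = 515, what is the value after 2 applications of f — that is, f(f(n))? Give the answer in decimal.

515 → 5³ + 1³ + 5³ = 125 + 1 + 125 = 251
251 → 2³ + 5³ + 1³ = 8 + 125 + 1 = 134

134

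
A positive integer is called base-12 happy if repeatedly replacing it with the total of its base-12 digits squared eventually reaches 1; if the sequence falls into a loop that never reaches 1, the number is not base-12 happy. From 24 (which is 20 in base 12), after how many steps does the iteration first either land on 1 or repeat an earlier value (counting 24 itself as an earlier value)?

24 = (2,0)_12 → 4
4 = (4)_12 → 16
16 = (1,4)_12 → 17
17 = (1,5)_12 → 26
26 = (2,2)_12 → 8
8 = (8)_12 → 64
64 = (5,4)_12 → 41
41 = (3,5)_12 → 34
34 = (2,10)_12 → 104
104 = (8,8)_12 → 128
128 = (10,8)_12 → 164
164 = (1,1,8)_12 → 66
66 = (5,6)_12 → 61
61 = (5,1)_12 → 26  — 26 repeats.
That took 14 steps.

14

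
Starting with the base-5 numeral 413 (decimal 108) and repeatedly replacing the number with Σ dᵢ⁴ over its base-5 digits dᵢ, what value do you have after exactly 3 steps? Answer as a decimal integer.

354

108 = (4,1,3)_5 → 4⁴ + 1⁴ + 3⁴ = 256 + 1 + 81 = 338
338 = (2,3,2,3)_5 → 2⁴ + 3⁴ + 2⁴ + 3⁴ = 16 + 81 + 16 + 81 = 194
194 = (1,2,3,4)_5 → 1⁴ + 2⁴ + 3⁴ + 4⁴ = 1 + 16 + 81 + 256 = 354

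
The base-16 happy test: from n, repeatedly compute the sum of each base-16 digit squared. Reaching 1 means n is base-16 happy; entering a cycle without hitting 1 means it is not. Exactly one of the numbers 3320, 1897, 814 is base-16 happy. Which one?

1897

3320: 3320 → 433 → 123 → 170 → 200 → 208 → 169 → 181 → 146 → 85 → 50 → 13 → 169  — repeats 169 (not base-16 happy)
1897: 1897 → 166 → 136 → 128 → 64 → 16 → 1  — reaches 1 (base-16 happy)
814: 814 → 209 → 170 → 200 → 208 → 169 → 181 → 146 → 85 → 50 → 13 → 169  — repeats 169 (not base-16 happy)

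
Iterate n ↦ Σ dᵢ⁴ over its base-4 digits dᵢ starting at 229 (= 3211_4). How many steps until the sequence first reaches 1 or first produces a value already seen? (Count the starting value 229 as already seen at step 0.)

7

229 = (3,2,1,1)_4 → 3⁴ + 2⁴ + 1⁴ + 1⁴ = 99
99 = (1,2,0,3)_4 → 1⁴ + 2⁴ + 0⁴ + 3⁴ = 98
98 = (1,2,0,2)_4 → 1⁴ + 2⁴ + 0⁴ + 2⁴ = 33
33 = (2,0,1)_4 → 2⁴ + 0⁴ + 1⁴ = 17
17 = (1,0,1)_4 → 1⁴ + 0⁴ + 1⁴ = 2
2 = (2)_4 → 2⁴ = 16
16 = (1,0,0)_4 → 1⁴ + 0⁴ + 0⁴ = 1  — reached 1.
That took 7 steps.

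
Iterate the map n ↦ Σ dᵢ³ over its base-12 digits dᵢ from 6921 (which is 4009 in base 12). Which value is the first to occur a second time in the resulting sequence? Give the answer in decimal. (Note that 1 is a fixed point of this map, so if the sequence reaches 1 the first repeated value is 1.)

6921 = (4,0,0,9)_12 → 4³ + 0³ + 0³ + 9³ = 793
793 = (5,6,1)_12 → 5³ + 6³ + 1³ = 342
342 = (2,4,6)_12 → 2³ + 4³ + 6³ = 288
288 = (2,0,0)_12 → 2³ + 0³ + 0³ = 8
8 = (8)_12 → 8³ = 512
512 = (3,6,8)_12 → 3³ + 6³ + 8³ = 755
755 = (5,2,11)_12 → 5³ + 2³ + 11³ = 1464
1464 = (10,2,0)_12 → 10³ + 2³ + 0³ = 1008
1008 = (7,0,0)_12 → 7³ + 0³ + 0³ = 343
343 = (2,4,7)_12 → 2³ + 4³ + 7³ = 415
415 = (2,10,7)_12 → 2³ + 10³ + 7³ = 1351
1351 = (9,4,7)_12 → 9³ + 4³ + 7³ = 1136
1136 = (7,10,8)_12 → 7³ + 10³ + 8³ = 1855
1855 = (1,0,10,7)_12 → 1³ + 0³ + 10³ + 7³ = 1344
1344 = (9,4,0)_12 → 9³ + 4³ + 0³ = 793  — 793 already appeared earlier.

793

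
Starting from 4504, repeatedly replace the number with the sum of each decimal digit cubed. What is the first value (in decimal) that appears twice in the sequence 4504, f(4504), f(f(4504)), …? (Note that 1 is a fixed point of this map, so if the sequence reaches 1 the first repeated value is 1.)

4504 → 253
253 → 160
160 → 217
217 → 352
352 → 160  — 160 already appeared earlier.

160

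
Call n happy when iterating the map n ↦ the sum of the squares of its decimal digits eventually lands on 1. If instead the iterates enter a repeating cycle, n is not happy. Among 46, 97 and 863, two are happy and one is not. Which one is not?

46

46: 46 → 52 → 29 → 85 → 89 → 145 → 42 → 20 → 4 → 16 → 37 → 58 → 89  — repeats 89 (not happy)
97: 97 → 130 → 10 → 1  — reaches 1 (happy)
863: 863 → 109 → 82 → 68 → 100 → 1  — reaches 1 (happy)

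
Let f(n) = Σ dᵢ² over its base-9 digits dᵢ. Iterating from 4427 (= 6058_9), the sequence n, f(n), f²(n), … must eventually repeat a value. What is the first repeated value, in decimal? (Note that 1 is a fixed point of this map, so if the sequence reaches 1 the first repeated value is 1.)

1

4427 = (6,0,5,8)_9 → 6² + 0² + 5² + 8² = 125
125 = (1,4,8)_9 → 1² + 4² + 8² = 81
81 = (1,0,0)_9 → 1² + 0² + 0² = 1  — reached the fixed point 1.
1 → 1, so 1 is the first repeated value.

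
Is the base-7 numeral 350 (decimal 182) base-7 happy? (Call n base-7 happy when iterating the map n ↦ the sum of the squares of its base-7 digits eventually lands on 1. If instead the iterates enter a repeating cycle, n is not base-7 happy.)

not base-7 happy

182 = (3,5,0)_7 → 3² + 5² + 0² = 9 + 25 + 0 = 34
34 = (4,6)_7 → 4² + 6² = 16 + 36 = 52
52 = (1,0,3)_7 → 1² + 0² + 3² = 1 + 0 + 9 = 10
10 = (1,3)_7 → 1² + 3² = 1 + 9 = 10  — 10 already seen; the sequence cycles without reaching 1.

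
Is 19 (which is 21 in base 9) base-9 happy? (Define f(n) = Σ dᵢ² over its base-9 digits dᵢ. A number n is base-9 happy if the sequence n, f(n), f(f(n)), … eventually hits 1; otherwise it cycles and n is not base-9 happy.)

19 = (2,1)_9 → 2² + 1² = 5
5 = (5)_9 → 5² = 25
25 = (2,7)_9 → 2² + 7² = 53
53 = (5,8)_9 → 5² + 8² = 89
89 = (1,0,8)_9 → 1² + 0² + 8² = 65
65 = (7,2)_9 → 7² + 2² = 53  — 53 already seen; the sequence cycles without reaching 1.

not base-9 happy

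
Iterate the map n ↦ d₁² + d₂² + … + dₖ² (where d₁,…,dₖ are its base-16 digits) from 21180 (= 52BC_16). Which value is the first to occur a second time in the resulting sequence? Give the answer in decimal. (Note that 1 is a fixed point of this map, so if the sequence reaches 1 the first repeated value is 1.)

21180 = (5,2,11,12)_16 → 5² + 2² + 11² + 12² = 25 + 4 + 121 + 144 = 294
294 = (1,2,6)_16 → 1² + 2² + 6² = 1 + 4 + 36 = 41
41 = (2,9)_16 → 2² + 9² = 4 + 81 = 85
85 = (5,5)_16 → 5² + 5² = 25 + 25 = 50
50 = (3,2)_16 → 3² + 2² = 9 + 4 = 13
13 = (13)_16 → 13² = 169
169 = (10,9)_16 → 10² + 9² = 100 + 81 = 181
181 = (11,5)_16 → 11² + 5² = 121 + 25 = 146
146 = (9,2)_16 → 9² + 2² = 81 + 4 = 85  — 85 already appeared earlier.

85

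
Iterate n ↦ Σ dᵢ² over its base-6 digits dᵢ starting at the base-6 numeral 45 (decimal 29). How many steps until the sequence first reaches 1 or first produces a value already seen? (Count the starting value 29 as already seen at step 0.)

29 = (4,5)_6 → 4² + 5² = 16 + 25 = 41
41 = (1,0,5)_6 → 1² + 0² + 5² = 1 + 0 + 25 = 26
26 = (4,2)_6 → 4² + 2² = 16 + 4 = 20
20 = (3,2)_6 → 3² + 2² = 9 + 4 = 13
13 = (2,1)_6 → 2² + 1² = 4 + 1 = 5
5 = (5)_6 → 5² = 25
25 = (4,1)_6 → 4² + 1² = 16 + 1 = 17
17 = (2,5)_6 → 2² + 5² = 4 + 25 = 29  — 29 repeats.
That took 8 steps.

8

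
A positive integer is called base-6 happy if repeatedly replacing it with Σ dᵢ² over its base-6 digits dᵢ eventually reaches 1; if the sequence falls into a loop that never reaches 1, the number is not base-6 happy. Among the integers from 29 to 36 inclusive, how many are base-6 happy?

1

29: 29 → 41 → 26 → 20 → 13 → 5 → 25 → 17 → 29  (repeats 29)
30: 30 → 25 → 17 → 29 → 41 → 26 → 20 → 13 → 5 → 25  (repeats 25)
31: 31 → 26 → 20 → 13 → 5 → 25 → 17 → 29 → 41 → 26  (repeats 26)
32: 32 → 29 → 41 → 26 → 20 → 13 → 5 → 25 → 17 → 29  (repeats 29)
33: 33 → 34 → 41 → 26 → 20 → 13 → 5 → 25 → 17 → 29 → 41  (repeats 41)
34: 34 → 41 → 26 → 20 → 13 → 5 → 25 → 17 → 29 → 41  (repeats 41)
35: 35 → 50 → 9 → 10 → 17 → 29 → 41 → 26 → 20 → 13 → 5 → 25 → 17  (repeats 17)
36: 36 → 1  (reaches 1)
base-6 happy: 36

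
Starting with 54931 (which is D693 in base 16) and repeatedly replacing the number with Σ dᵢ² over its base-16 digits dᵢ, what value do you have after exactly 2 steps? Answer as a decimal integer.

54

54931 = (13,6,9,3)_16 → 13² + 6² + 9² + 3² = 295
295 = (1,2,7)_16 → 1² + 2² + 7² = 54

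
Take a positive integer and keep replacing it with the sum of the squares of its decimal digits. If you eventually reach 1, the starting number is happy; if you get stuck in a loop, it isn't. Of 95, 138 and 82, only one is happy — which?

82

95: 95 → 106 → 37 → 58 → 89 → 145 → 42 → 20 → 4 → 16 → 37  — repeats 37 (not happy)
138: 138 → 74 → 65 → 61 → 37 → 58 → 89 → 145 → 42 → 20 → 4 → 16 → 37  — repeats 37 (not happy)
82: 82 → 68 → 100 → 1  — reaches 1 (happy)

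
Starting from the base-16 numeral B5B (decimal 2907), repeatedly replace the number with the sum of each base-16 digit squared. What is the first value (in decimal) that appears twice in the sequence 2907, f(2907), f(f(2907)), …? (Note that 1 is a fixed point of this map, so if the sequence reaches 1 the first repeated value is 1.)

2907 = (11,5,11)_16 → 11² + 5² + 11² = 267
267 = (1,0,11)_16 → 1² + 0² + 11² = 122
122 = (7,10)_16 → 7² + 10² = 149
149 = (9,5)_16 → 9² + 5² = 106
106 = (6,10)_16 → 6² + 10² = 136
136 = (8,8)_16 → 8² + 8² = 128
128 = (8,0)_16 → 8² + 0² = 64
64 = (4,0)_16 → 4² + 0² = 16
16 = (1,0)_16 → 1² + 0² = 1  — reached the fixed point 1.
1 → 1, so 1 is the first repeated value.

1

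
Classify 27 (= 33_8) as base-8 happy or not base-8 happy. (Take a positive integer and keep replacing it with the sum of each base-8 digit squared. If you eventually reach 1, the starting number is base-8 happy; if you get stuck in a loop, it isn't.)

base-8 happy

27 = (3,3)_8 → 3² + 3² = 9 + 9 = 18
18 = (2,2)_8 → 2² + 2² = 4 + 4 = 8
8 = (1,0)_8 → 1² + 0² = 1 + 0 = 1  — reached 1.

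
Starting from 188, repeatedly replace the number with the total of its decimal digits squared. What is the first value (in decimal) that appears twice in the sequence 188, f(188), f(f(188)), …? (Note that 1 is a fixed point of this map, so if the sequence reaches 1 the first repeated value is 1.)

188 → 1² + 8² + 8² = 1 + 64 + 64 = 129
129 → 1² + 2² + 9² = 1 + 4 + 81 = 86
86 → 8² + 6² = 64 + 36 = 100
100 → 1² + 0² + 0² = 1 + 0 + 0 = 1  — reached the fixed point 1.
1 → 1, so 1 is the first repeated value.

1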